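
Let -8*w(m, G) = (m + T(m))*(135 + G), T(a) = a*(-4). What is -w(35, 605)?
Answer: -19425/2 ≈ -9712.5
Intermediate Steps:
T(a) = -4*a
w(m, G) = 3*m*(135 + G)/8 (w(m, G) = -(m - 4*m)*(135 + G)/8 = -(-3*m)*(135 + G)/8 = -(-3)*m*(135 + G)/8 = 3*m*(135 + G)/8)
-w(35, 605) = -3*35*(135 + 605)/8 = -3*35*740/8 = -1*19425/2 = -19425/2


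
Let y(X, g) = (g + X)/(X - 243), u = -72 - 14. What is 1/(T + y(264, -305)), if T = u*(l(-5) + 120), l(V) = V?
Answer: -21/207731 ≈ -0.00010109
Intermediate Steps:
u = -86
y(X, g) = (X + g)/(-243 + X)
T = -9890 (T = -86*(-5 + 120) = -86*115 = -9890)
1/(T + y(264, -305)) = 1/(-9890 + (264 - 305)/(-243 + 264)) = 1/(-9890 - 41/21) = 1/(-207731/21) = -21/207731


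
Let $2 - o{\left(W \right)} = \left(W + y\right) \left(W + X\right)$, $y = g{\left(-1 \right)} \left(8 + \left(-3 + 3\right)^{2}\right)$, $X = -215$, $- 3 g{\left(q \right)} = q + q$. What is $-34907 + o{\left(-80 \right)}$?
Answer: $- \frac{170795}{3} \approx -56932.0$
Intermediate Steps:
$g{\left(q \right)} = - \frac{2 q}{3}$ ($g{\left(q \right)} = - \frac{q + q}{3} = - \frac{2 q}{3}$)
$y = \frac{16}{3}$ ($y = \left(- \frac{2}{3}\right) \left(-1\right) \left(8 + \left(-3 + 3\right)^{2}\right) = \frac{2 \left(8 + 0^{2}\right)}{3} = \frac{2 \left(8 + 0\right)}{3} = \frac{2}{3} \cdot 8 = \frac{16}{3} \approx 5.3333$)
$o{\left(W \right)} = 2 - \left(-215 + W\right) \left(\frac{16}{3} + W\right)$ ($o{\left(W \right)} = 2 - \left(W + \frac{16}{3}\right) \left(W - 215\right) = 2 - \left(\frac{16}{3} + W\right) \left(-215 + W\right) = 2 - \left(-215 + W\right) \left(\frac{16}{3} + W\right)$)
$-34907 + o{\left(-80 \right)} = -34907 + \left(\frac{3446}{3} - \left(-80\right)^{2} + \frac{629}{3} \left(-80\right)\right) = -34907 - \frac{66074}{3} = - \frac{170795}{3}$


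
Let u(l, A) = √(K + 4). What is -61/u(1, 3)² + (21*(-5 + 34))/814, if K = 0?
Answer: -23609/1628 ≈ -14.502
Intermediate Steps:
u(l, A) = 2 (u(l, A) = √(0 + 4) = √4 = 2)
-61/u(1, 3)² + (21*(-5 + 34))/814 = -61/(2²) + (21*(-5 + 34))/814 = -61/4 + (21*29)*(1/814) = -61*¼ + 609*(1/814) = -61/4 + 609/814 = -23609/1628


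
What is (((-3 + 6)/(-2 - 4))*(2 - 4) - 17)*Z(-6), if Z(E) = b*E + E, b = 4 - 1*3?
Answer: 192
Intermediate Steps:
b = 1 (b = 4 - 3 = 1)
Z(E) = 2*E (Z(E) = 1*E + E = E + E = 2*E)
(((-3 + 6)/(-2 - 4))*(2 - 4) - 17)*Z(-6) = (((-3 + 6)/(-2 - 4))*(2 - 4) - 17)*(2*(-6)) = ((3/(-6))*(-2) - 17)*(-12) = ((3*(-⅙))*(-2) - 17)*(-12) = (-½*(-2) - 17)*(-12) = (1 - 17)*(-12) = -16*(-12) = 192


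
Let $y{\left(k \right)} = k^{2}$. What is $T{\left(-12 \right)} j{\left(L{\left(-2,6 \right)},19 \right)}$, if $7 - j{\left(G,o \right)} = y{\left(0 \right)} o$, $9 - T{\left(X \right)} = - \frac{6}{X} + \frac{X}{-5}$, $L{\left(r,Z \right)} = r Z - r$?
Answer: $\frac{427}{10} \approx 42.7$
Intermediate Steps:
$L{\left(r,Z \right)} = - r + Z r$ ($L{\left(r,Z \right)} = Z r - r = - r + Z r$)
$T{\left(X \right)} = 9 + \frac{6}{X} + \frac{X}{5}$ ($T{\left(X \right)} = 9 - \left(- \frac{6}{X} + \frac{X}{-5}\right) = 9 - \left(- \frac{6}{X} + X \left(- \frac{1}{5}\right)\right) = 9 - \left(- \frac{6}{X} - \frac{X}{5}\right) = 9 + \left(\frac{6}{X} + \frac{X}{5}\right) = 9 + \frac{6}{X} + \frac{X}{5}$)
$j{\left(G,o \right)} = 7$ ($j{\left(G,o \right)} = 7 - 0^{2} o = 7 - 0 o = 7 - 0 = 7 + 0 = 7$)
$T{\left(-12 \right)} j{\left(L{\left(-2,6 \right)},19 \right)} = \left(9 + \frac{6}{-12} + \frac{1}{5} \left(-12\right)\right) 7 = \left(9 + 6 \left(- \frac{1}{12}\right) - \frac{12}{5}\right) 7 = \left(9 - \frac{1}{2} - \frac{12}{5}\right) 7 = \frac{61}{10} \cdot 7 = \frac{427}{10}$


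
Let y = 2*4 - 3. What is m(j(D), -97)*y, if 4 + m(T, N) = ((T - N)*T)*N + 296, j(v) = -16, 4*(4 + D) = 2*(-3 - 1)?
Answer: 630020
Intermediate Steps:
D = -6 (D = -4 + (2*(-3 - 1))/4 = -4 + (2*(-4))/4 = -4 + (¼)*(-8) = -4 - 2 = -6)
y = 5 (y = 8 - 3 = 5)
m(T, N) = 292 + N*T*(T - N) (m(T, N) = -4 + (((T - N)*T)*N + 296) = -4 + ((T*(T - N))*N + 296) = -4 + (N*T*(T - N) + 296) = -4 + (296 + N*T*(T - N)) = 292 + N*T*(T - N))
m(j(D), -97)*y = (292 - 97*(-16)² - 1*(-16)*(-97)²)*5 = (292 - 97*256 - 1*(-16)*9409)*5 = (292 - 24832 + 150544)*5 = 126004*5 = 630020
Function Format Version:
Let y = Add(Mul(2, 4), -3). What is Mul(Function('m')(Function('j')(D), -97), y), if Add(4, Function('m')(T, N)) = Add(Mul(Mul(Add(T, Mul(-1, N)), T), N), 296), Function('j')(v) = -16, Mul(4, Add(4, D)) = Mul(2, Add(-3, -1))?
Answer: 630020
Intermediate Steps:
D = -6 (D = Add(-4, Mul(Rational(1, 4), Mul(2, Add(-3, -1)))) = Add(-4, Mul(Rational(1, 4), Mul(2, -4))) = Add(-4, Mul(Rational(1, 4), -8)) = Add(-4, -2) = -6)
y = 5 (y = Add(8, -3) = 5)
Function('m')(T, N) = Add(292, Mul(N, T, Add(T, Mul(-1, N)))) (Function('m')(T, N) = Add(-4, Add(Mul(Mul(Add(T, Mul(-1, N)), T), N), 296)) = Add(-4, Add(Mul(Mul(T, Add(T, Mul(-1, N))), N), 296)) = Add(-4, Add(Mul(N, T, Add(T, Mul(-1, N))), 296)) = Add(-4, Add(296, Mul(N, T, Add(T, Mul(-1, N))))) = Add(292, Mul(N, T, Add(T, Mul(-1, N)))))
Mul(Function('m')(Function('j')(D), -97), y) = Mul(Add(292, Mul(-97, Pow(-16, 2)), Mul(-1, -16, Pow(-97, 2))), 5) = Mul(Add(292, Mul(-97, 256), Mul(-1, -16, 9409)), 5) = Mul(Add(292, -24832, 150544), 5) = Mul(126004, 5) = 630020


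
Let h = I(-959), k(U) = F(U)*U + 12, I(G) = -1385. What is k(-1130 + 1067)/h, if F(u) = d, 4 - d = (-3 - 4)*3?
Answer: 1563/1385 ≈ 1.1285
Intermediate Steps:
d = 25 (d = 4 - (-3 - 4)*3 = 4 - (-7)*3 = 4 - 1*(-21) = 4 + 21 = 25)
F(u) = 25
k(U) = 12 + 25*U (k(U) = 25*U + 12 = 12 + 25*U)
h = -1385
k(-1130 + 1067)/h = (12 + 25*(-1130 + 1067))/(-1385) = (12 + 25*(-63))*(-1/1385) = (12 - 1575)*(-1/1385) = -1563*(-1/1385) = 1563/1385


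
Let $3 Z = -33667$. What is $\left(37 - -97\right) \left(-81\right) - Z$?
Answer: $\frac{1105}{3} \approx 368.33$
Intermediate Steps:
$Z = - \frac{33667}{3}$ ($Z = \frac{1}{3} \left(-33667\right) = - \frac{33667}{3} \approx -11222.0$)
$\left(37 - -97\right) \left(-81\right) - Z = \left(37 - -97\right) \left(-81\right) - - \frac{33667}{3} = \left(37 + 97\right) \left(-81\right) + \frac{33667}{3} = 134 \left(-81\right) + \frac{33667}{3} = -10854 + \frac{33667}{3} = \frac{1105}{3}$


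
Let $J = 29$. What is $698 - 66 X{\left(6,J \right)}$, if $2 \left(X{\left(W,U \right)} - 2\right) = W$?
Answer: $368$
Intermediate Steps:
$X{\left(W,U \right)} = 2 + \frac{W}{2}$
$698 - 66 X{\left(6,J \right)} = 698 - 66 \left(2 + \frac{1}{2} \cdot 6\right) = 698 - 66 \left(2 + 3\right) = 698 - 330 = 368$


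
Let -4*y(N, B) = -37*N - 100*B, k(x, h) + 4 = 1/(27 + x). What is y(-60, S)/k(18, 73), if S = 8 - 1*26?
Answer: 45225/179 ≈ 252.65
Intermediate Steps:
k(x, h) = -4 + 1/(27 + x)
S = -18 (S = 8 - 26 = -18)
y(N, B) = 25*B + 37*N/4 (y(N, B) = -(-37*N - 100*B)/4 = -(-100*B - 37*N)/4 = 25*B + 37*N/4)
y(-60, S)/k(18, 73) = (25*(-18) + (37/4)*(-60))/(((-107 - 4*18)/(27 + 18))) = (-450 - 555)/(((-107 - 72)/45)) = -1005/((1/45)*(-179)) = -1005/(-179/45) = -1005*(-45/179) = 45225/179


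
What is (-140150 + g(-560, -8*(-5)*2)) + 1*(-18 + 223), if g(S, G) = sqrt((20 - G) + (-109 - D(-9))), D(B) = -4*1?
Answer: -139945 + I*sqrt(165) ≈ -1.3995e+5 + 12.845*I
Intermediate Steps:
D(B) = -4
g(S, G) = sqrt(-85 - G) (g(S, G) = sqrt((20 - G) + (-109 - 1*(-4))) = sqrt((20 - G) + (-109 + 4)) = sqrt((20 - G) - 105) = sqrt(-85 - G))
(-140150 + g(-560, -8*(-5)*2)) + 1*(-18 + 223) = (-140150 + sqrt(-85 - (-8*(-5))*2)) + 1*(-18 + 223) = (-140150 + sqrt(-85 - 40*2)) + 1*205 = (-140150 + sqrt(-85 - 1*80)) + 205 = (-140150 + sqrt(-85 - 80)) + 205 = (-140150 + sqrt(-165)) + 205 = (-140150 + I*sqrt(165)) + 205 = -139945 + I*sqrt(165)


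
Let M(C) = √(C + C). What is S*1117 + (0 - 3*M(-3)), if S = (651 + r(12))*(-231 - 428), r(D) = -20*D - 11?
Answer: -294441200 - 3*I*√6 ≈ -2.9444e+8 - 7.3485*I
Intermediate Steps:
r(D) = -11 - 20*D
S = -263600 (S = (651 + (-11 - 20*12))*(-231 - 428) = (651 + (-11 - 240))*(-659) = (651 - 251)*(-659) = 400*(-659) = -263600)
M(C) = √2*√C (M(C) = √(2*C) = √2*√C)
S*1117 + (0 - 3*M(-3)) = -263600*1117 + (0 - 3*√2*√(-3)) = -294441200 + (0 - 3*√2*I*√3) = -294441200 + (0 - 3*I*√6) = -294441200 - 3*I*√6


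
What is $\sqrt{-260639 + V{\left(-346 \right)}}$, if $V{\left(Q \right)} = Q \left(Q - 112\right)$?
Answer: $i \sqrt{102171} \approx 319.64 i$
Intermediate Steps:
$V{\left(Q \right)} = Q \left(-112 + Q\right)$
$\sqrt{-260639 + V{\left(-346 \right)}} = \sqrt{-260639 - 346 \left(-112 - 346\right)} = \sqrt{-260639 - -158468} = \sqrt{-260639 + 158468} = \sqrt{-102171} = i \sqrt{102171}$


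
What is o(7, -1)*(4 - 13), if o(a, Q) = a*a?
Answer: -441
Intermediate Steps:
o(a, Q) = a²
o(7, -1)*(4 - 13) = 7²*(4 - 13) = 49*(-9) = -441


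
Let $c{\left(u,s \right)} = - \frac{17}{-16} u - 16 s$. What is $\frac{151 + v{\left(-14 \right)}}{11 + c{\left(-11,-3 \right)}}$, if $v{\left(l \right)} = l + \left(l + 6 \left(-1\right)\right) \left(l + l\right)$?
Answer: $\frac{11152}{757} \approx 14.732$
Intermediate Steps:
$c{\left(u,s \right)} = - 16 s + \frac{17 u}{16}$ ($c{\left(u,s \right)} = \left(-17\right) \left(- \frac{1}{16}\right) u - 16 s = \frac{17 u}{16} - 16 s = - 16 s + \frac{17 u}{16}$)
$v{\left(l \right)} = l + 2 l \left(-6 + l\right)$ ($v{\left(l \right)} = l + \left(l - 6\right) 2 l = l + \left(-6 + l\right) 2 l = l + 2 l \left(-6 + l\right)$)
$\frac{151 + v{\left(-14 \right)}}{11 + c{\left(-11,-3 \right)}} = \frac{151 - 14 \left(-11 + 2 \left(-14\right)\right)}{11 + \left(\left(-16\right) \left(-3\right) + \frac{17}{16} \left(-11\right)\right)} = \frac{151 - 14 \left(-11 - 28\right)}{11 + \left(48 - \frac{187}{16}\right)} = \frac{151 - -546}{11 + \frac{581}{16}} = \frac{151 + 546}{\frac{757}{16}} = 697 \cdot \frac{16}{757} = \frac{11152}{757}$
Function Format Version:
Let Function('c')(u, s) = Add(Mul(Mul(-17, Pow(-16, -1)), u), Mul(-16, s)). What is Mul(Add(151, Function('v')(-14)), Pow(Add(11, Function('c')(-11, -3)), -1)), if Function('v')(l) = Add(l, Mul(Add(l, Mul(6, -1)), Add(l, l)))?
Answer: Rational(11152, 757) ≈ 14.732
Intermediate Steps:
Function('c')(u, s) = Add(Mul(-16, s), Mul(Rational(17, 16), u)) (Function('c')(u, s) = Add(Mul(Mul(-17, Rational(-1, 16)), u), Mul(-16, s)) = Add(Mul(Rational(17, 16), u), Mul(-16, s)) = Add(Mul(-16, s), Mul(Rational(17, 16), u)))
Function('v')(l) = Add(l, Mul(2, l, Add(-6, l))) (Function('v')(l) = Add(l, Mul(Add(l, -6), Mul(2, l))) = Add(l, Mul(Add(-6, l), Mul(2, l))) = Add(l, Mul(2, l, Add(-6, l))))
Mul(Add(151, Function('v')(-14)), Pow(Add(11, Function('c')(-11, -3)), -1)) = Mul(Add(151, Mul(-14, Add(-11, Mul(2, -14)))), Pow(Add(11, Add(Mul(-16, -3), Mul(Rational(17, 16), -11))), -1)) = Mul(Add(151, Mul(-14, Add(-11, -28))), Pow(Add(11, Add(48, Rational(-187, 16))), -1)) = Mul(Add(151, Mul(-14, -39)), Pow(Add(11, Rational(581, 16)), -1)) = Mul(Add(151, 546), Pow(Rational(757, 16), -1)) = Mul(697, Rational(16, 757)) = Rational(11152, 757)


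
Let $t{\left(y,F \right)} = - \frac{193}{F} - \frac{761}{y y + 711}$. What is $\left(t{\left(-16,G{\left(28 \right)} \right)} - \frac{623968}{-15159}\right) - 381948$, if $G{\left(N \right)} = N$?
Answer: $- \frac{5056610855915}{13240164} \approx -3.8191 \cdot 10^{5}$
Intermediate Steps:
$t{\left(y,F \right)} = - \frac{761}{711 + y^{2}} - \frac{193}{F}$ ($t{\left(y,F \right)} = - \frac{193}{F} - \frac{761}{y^{2} + 711} = - \frac{193}{F} - \frac{761}{711 + y^{2}} = - \frac{761}{711 + y^{2}} - \frac{193}{F}$)
$\left(t{\left(-16,G{\left(28 \right)} \right)} - \frac{623968}{-15159}\right) - 381948 = \left(\frac{-137223 - 21308 - 193 \left(-16\right)^{2}}{28 \left(711 + \left(-16\right)^{2}\right)} - \frac{623968}{-15159}\right) - 381948 = \left(\frac{-137223 - 21308 - 49408}{28 \left(711 + 256\right)} - - \frac{20128}{489}\right) - 381948 = \left(\frac{-137223 - 21308 - 49408}{28 \cdot 967} + \frac{20128}{489}\right) - 381948 = \left(\frac{1}{28} \cdot \frac{1}{967} \left(-207939\right) + \frac{20128}{489}\right) - 381948 = \left(- \frac{207939}{27076} + \frac{20128}{489}\right) - 381948 = \frac{443303557}{13240164} - 381948 = - \frac{5056610855915}{13240164}$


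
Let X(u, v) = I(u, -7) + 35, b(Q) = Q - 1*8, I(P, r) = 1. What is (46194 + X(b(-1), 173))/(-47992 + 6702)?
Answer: -4623/4129 ≈ -1.1196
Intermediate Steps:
b(Q) = -8 + Q (b(Q) = Q - 8 = -8 + Q)
X(u, v) = 36 (X(u, v) = 1 + 35 = 36)
(46194 + X(b(-1), 173))/(-47992 + 6702) = (46194 + 36)/(-47992 + 6702) = 46230/(-41290) = 46230*(-1/41290) = -4623/4129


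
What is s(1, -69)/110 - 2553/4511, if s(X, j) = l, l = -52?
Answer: -257701/248105 ≈ -1.0387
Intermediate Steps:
s(X, j) = -52
s(1, -69)/110 - 2553/4511 = -52/110 - 2553/4511 = -52*1/110 - 2553*1/4511 = -26/55 - 2553/4511 = -257701/248105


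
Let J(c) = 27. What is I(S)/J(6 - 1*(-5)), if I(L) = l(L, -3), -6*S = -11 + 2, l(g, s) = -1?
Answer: -1/27 ≈ -0.037037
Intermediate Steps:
S = 3/2 (S = -(-11 + 2)/6 = -⅙*(-9) = 3/2 ≈ 1.5000)
I(L) = -1
I(S)/J(6 - 1*(-5)) = -1/27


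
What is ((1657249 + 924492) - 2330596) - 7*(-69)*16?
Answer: 258873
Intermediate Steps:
((1657249 + 924492) - 2330596) - 7*(-69)*16 = (2581741 - 2330596) + 483*16 = 251145 + 7728 = 258873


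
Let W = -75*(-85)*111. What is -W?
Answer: -707625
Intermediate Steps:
W = 707625 (W = 6375*111 = 707625)
-W = -1*707625 = -707625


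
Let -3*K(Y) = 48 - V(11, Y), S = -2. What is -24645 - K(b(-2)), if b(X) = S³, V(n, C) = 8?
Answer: -73895/3 ≈ -24632.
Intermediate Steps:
b(X) = -8 (b(X) = (-2)³ = -8)
K(Y) = -40/3 (K(Y) = -(48 - 1*8)/3 = -(48 - 8)/3 = -⅓*40 = -40/3)
-24645 - K(b(-2)) = -24645 - 1*(-40/3) = -24645 + 40/3 = -73895/3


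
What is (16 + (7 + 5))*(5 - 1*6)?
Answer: -28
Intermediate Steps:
(16 + (7 + 5))*(5 - 1*6) = (16 + 12)*(5 - 6) = 28*(-1) = -28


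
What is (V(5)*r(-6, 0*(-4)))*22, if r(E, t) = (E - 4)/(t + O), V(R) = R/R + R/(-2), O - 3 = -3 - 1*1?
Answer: -330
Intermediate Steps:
O = -1 (O = 3 + (-3 - 1*1) = 3 + (-3 - 1) = 3 - 4 = -1)
V(R) = 1 - R/2 (V(R) = 1 + R*(-½) = 1 - R/2)
r(E, t) = (-4 + E)/(-1 + t) (r(E, t) = (E - 4)/(t - 1) = (-4 + E)/(-1 + t))
(V(5)*r(-6, 0*(-4)))*22 = ((1 - ½*5)*((-4 - 6)/(-1 + 0*(-4))))*22 = ((1 - 5/2)*(-10/(-1 + 0)))*22 = -3*(-10)/(2*(-1))*22 = -(-3)*(-10)/2*22 = -3/2*10*22 = -15*22 = -330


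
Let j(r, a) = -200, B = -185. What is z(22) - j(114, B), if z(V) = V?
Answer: 222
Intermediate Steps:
z(22) - j(114, B) = 22 - 1*(-200) = 22 + 200 = 222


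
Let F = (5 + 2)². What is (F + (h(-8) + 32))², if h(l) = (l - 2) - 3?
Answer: 4624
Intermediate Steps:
h(l) = -5 + l (h(l) = (-2 + l) - 3 = -5 + l)
F = 49 (F = 7² = 49)
(F + (h(-8) + 32))² = (49 + ((-5 - 8) + 32))² = (49 + (-13 + 32))² = (49 + 19)² = 68² = 4624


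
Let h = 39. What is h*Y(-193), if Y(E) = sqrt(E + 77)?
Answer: 78*I*sqrt(29) ≈ 420.04*I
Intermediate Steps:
Y(E) = sqrt(77 + E)
h*Y(-193) = 39*sqrt(77 - 193) = 39*sqrt(-116) = 39*(2*I*sqrt(29)) = 78*I*sqrt(29)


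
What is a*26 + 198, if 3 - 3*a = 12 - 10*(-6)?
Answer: -400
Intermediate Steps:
a = -23 (a = 1 - (12 - 10*(-6))/3 = 1 - (12 + 60)/3 = 1 - ⅓*72 = 1 - 24 = -23)
a*26 + 198 = -23*26 + 198 = -598 + 198 = -400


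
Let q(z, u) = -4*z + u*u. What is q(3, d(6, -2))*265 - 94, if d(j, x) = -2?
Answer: -2214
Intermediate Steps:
q(z, u) = u² - 4*z (q(z, u) = -4*z + u² = u² - 4*z)
q(3, d(6, -2))*265 - 94 = ((-2)² - 4*3)*265 - 94 = (4 - 12)*265 - 94 = -8*265 - 94 = -2120 - 94 = -2214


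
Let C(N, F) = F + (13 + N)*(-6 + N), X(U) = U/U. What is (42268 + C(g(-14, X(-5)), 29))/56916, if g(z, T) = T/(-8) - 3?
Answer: 2701241/3642624 ≈ 0.74156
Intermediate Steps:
X(U) = 1
g(z, T) = -3 - T/8 (g(z, T) = -T/8 - 3 = -3 - T/8)
C(N, F) = F + (-6 + N)*(13 + N)
(42268 + C(g(-14, X(-5)), 29))/56916 = (42268 + (-78 + 29 + (-3 - 1/8*1)**2 + 7*(-3 - 1/8*1)))/56916 = (42268 + (-78 + 29 + (-3 - 1/8)**2 + 7*(-3 - 1/8)))*(1/56916) = (42268 + (-78 + 29 + (-25/8)**2 + 7*(-25/8)))*(1/56916) = (42268 + (-78 + 29 + 625/64 - 175/8))*(1/56916) = (42268 - 3911/64)*(1/56916) = (2701241/64)*(1/56916) = 2701241/3642624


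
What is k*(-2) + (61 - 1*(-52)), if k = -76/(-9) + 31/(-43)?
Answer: 37753/387 ≈ 97.553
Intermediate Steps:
k = 2989/387 (k = -76*(-1/9) + 31*(-1/43) = 76/9 - 31/43 = 2989/387 ≈ 7.7235)
k*(-2) + (61 - 1*(-52)) = (2989/387)*(-2) + (61 - 1*(-52)) = -5978/387 + (61 + 52) = -5978/387 + 113 = 37753/387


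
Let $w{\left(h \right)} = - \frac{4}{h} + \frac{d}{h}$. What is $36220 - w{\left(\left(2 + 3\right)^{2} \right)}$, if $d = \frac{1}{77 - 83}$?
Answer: $\frac{217321}{6} \approx 36220.0$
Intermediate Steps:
$d = - \frac{1}{6}$ ($d = \frac{1}{-6} = - \frac{1}{6} \approx -0.16667$)
$w{\left(h \right)} = - \frac{25}{6 h}$ ($w{\left(h \right)} = - \frac{4}{h} - \frac{1}{6 h} = - \frac{25}{6 h}$)
$36220 - w{\left(\left(2 + 3\right)^{2} \right)} = 36220 - - \frac{25}{6 \left(2 + 3\right)^{2}} = 36220 - - \frac{25}{6 \cdot 5^{2}} = 36220 - - \frac{25}{6 \cdot 25} = 36220 - \left(- \frac{25}{6}\right) \frac{1}{25} = 36220 - - \frac{1}{6} = 36220 + \frac{1}{6} = \frac{217321}{6}$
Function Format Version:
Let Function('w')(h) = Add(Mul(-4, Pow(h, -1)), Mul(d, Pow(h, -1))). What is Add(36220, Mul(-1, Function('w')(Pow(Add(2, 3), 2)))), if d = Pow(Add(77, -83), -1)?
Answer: Rational(217321, 6) ≈ 36220.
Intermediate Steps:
d = Rational(-1, 6) (d = Pow(-6, -1) = Rational(-1, 6) ≈ -0.16667)
Function('w')(h) = Mul(Rational(-25, 6), Pow(h, -1)) (Function('w')(h) = Add(Mul(-4, Pow(h, -1)), Mul(Rational(-1, 6), Pow(h, -1))) = Mul(Rational(-25, 6), Pow(h, -1)))
Add(36220, Mul(-1, Function('w')(Pow(Add(2, 3), 2)))) = Add(36220, Mul(-1, Mul(Rational(-25, 6), Pow(Pow(Add(2, 3), 2), -1)))) = Add(36220, Mul(-1, Mul(Rational(-25, 6), Pow(Pow(5, 2), -1)))) = Add(36220, Mul(-1, Mul(Rational(-25, 6), Pow(25, -1)))) = Add(36220, Mul(-1, Mul(Rational(-25, 6), Rational(1, 25)))) = Add(36220, Mul(-1, Rational(-1, 6))) = Add(36220, Rational(1, 6)) = Rational(217321, 6)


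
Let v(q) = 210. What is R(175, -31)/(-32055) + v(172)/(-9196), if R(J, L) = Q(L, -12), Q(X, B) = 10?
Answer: -682351/29477778 ≈ -0.023148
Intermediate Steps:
R(J, L) = 10
R(175, -31)/(-32055) + v(172)/(-9196) = 10/(-32055) + 210/(-9196) = 10*(-1/32055) + 210*(-1/9196) = -2/6411 - 105/4598 = -682351/29477778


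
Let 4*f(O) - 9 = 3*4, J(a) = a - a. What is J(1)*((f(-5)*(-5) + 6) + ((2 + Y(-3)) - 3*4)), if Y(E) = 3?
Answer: 0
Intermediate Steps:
J(a) = 0
f(O) = 21/4 (f(O) = 9/4 + (3*4)/4 = 9/4 + (1/4)*12 = 9/4 + 3 = 21/4)
J(1)*((f(-5)*(-5) + 6) + ((2 + Y(-3)) - 3*4)) = 0*(((21/4)*(-5) + 6) + ((2 + 3) - 3*4)) = 0*((-105/4 + 6) + (5 - 12)) = 0*(-81/4 - 7) = 0*(-109/4) = 0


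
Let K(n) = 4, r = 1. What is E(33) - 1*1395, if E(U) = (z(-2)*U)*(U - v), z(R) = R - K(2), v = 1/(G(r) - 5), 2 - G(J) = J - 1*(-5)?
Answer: -7951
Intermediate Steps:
G(J) = -3 - J (G(J) = 2 - (J - 1*(-5)) = 2 - (J + 5) = 2 - (5 + J) = 2 + (-5 - J) = -3 - J)
v = -⅑ (v = 1/((-3 - 1*1) - 5) = 1/((-3 - 1) - 5) = 1/(-4 - 5) = 1/(-9) = -⅑ ≈ -0.11111)
z(R) = -4 + R (z(R) = R - 1*4 = R - 4 = -4 + R)
E(U) = -6*U*(⅑ + U) (E(U) = ((-4 - 2)*U)*(U - 1*(-⅑)) = (-6*U)*(U + ⅑) = (-6*U)*(⅑ + U) = -6*U*(⅑ + U))
E(33) - 1*1395 = -⅔*33*(1 + 9*33) - 1*1395 = -⅔*33*(1 + 297) - 1395 = -⅔*33*298 - 1395 = -6556 - 1395 = -7951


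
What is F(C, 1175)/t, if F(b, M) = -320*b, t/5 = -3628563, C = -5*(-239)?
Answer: 76480/3628563 ≈ 0.021077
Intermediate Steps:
C = 1195
t = -18142815 (t = 5*(-3628563) = -18142815)
F(C, 1175)/t = -320*1195/(-18142815) = -382400*(-1/18142815) = 76480/3628563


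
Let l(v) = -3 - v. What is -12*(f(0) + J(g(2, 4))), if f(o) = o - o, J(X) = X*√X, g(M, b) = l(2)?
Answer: 60*I*√5 ≈ 134.16*I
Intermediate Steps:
g(M, b) = -5 (g(M, b) = -3 - 1*2 = -3 - 2 = -5)
J(X) = X^(3/2)
f(o) = 0
-12*(f(0) + J(g(2, 4))) = -12*(0 + (-5)^(3/2)) = -12*(0 - 5*I*√5) = -(-60)*I*√5 = 60*I*√5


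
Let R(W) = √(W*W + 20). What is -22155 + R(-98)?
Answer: -22155 + 2*√2406 ≈ -22057.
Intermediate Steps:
R(W) = √(20 + W²) (R(W) = √(W² + 20) = √(20 + W²))
-22155 + R(-98) = -22155 + √(20 + (-98)²) = -22155 + √(20 + 9604) = -22155 + √9624 = -22155 + 2*√2406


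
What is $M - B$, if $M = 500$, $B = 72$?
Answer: $428$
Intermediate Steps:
$M - B = 500 - 72 = 428$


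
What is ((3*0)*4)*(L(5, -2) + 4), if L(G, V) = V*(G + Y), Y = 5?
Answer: 0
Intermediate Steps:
L(G, V) = V*(5 + G) (L(G, V) = V*(G + 5) = V*(5 + G))
((3*0)*4)*(L(5, -2) + 4) = ((3*0)*4)*(-2*(5 + 5) + 4) = (0*4)*(-2*10 + 4) = 0*(-20 + 4) = 0*(-16) = 0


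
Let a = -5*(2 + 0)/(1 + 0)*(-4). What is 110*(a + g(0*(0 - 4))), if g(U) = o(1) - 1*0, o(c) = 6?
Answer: 5060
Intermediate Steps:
a = 40 (a = -10/1*(-4) = -10*(-4) = 40)
g(U) = 6 (g(U) = 6 - 1*0 = 6 + 0 = 6)
110*(a + g(0*(0 - 4))) = 110*(40 + 6) = 110*46 = 5060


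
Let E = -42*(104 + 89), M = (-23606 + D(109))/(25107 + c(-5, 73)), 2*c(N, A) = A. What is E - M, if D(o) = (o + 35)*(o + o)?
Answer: -407641994/50287 ≈ -8106.3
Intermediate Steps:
c(N, A) = A/2
D(o) = 2*o*(35 + o) (D(o) = (35 + o)*(2*o) = 2*o*(35 + o))
M = 15572/50287 (M = (-23606 + 2*109*(35 + 109))/(25107 + (½)*73) = (-23606 + 2*109*144)/(25107 + 73/2) = (-23606 + 31392)/(50287/2) = 7786*(2/50287) = 15572/50287 ≈ 0.30966)
E = -8106 (E = -42*193 = -8106)
E - M = -8106 - 1*15572/50287 = -8106 - 15572/50287 = -407641994/50287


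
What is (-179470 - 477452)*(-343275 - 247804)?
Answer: 388292798838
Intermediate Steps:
(-179470 - 477452)*(-343275 - 247804) = -656922*(-591079) = 388292798838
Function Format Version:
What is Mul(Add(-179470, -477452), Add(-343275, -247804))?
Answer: 388292798838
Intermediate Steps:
Mul(Add(-179470, -477452), Add(-343275, -247804)) = Mul(-656922, -591079) = 388292798838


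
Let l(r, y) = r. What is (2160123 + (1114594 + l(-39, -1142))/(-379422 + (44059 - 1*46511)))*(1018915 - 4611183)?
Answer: -1481619613676068898/190937 ≈ -7.7597e+12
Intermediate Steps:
(2160123 + (1114594 + l(-39, -1142))/(-379422 + (44059 - 1*46511)))*(1018915 - 4611183) = (2160123 + (1114594 - 39)/(-379422 + (44059 - 1*46511)))*(1018915 - 4611183) = (2160123 + 1114555/(-379422 + (44059 - 46511)))*(-3592268) = (2160123 + 1114555/(-379422 - 2452))*(-3592268) = (2160123 + 1114555/(-381874))*(-3592268) = (2160123 + 1114555*(-1/381874))*(-3592268) = (2160123 - 1114555/381874)*(-3592268) = (824893695947/381874)*(-3592268) = -1481619613676068898/190937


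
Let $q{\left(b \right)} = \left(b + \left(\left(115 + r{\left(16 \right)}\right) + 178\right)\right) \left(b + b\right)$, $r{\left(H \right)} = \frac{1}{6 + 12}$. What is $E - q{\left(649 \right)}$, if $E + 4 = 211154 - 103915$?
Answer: $- \frac{10039978}{9} \approx -1.1156 \cdot 10^{6}$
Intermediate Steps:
$E = 107235$ ($E = -4 + \left(211154 - 103915\right) = -4 + 107239 = 107235$)
$r{\left(H \right)} = \frac{1}{18}$
$q{\left(b \right)} = 2 b \left(\frac{5275}{18} + b\right)$ ($q{\left(b \right)} = \left(b + \left(\left(115 + \frac{1}{18}\right) + 178\right)\right) \left(b + b\right) = \left(b + \left(\frac{2071}{18} + 178\right)\right) 2 b = \left(b + \frac{5275}{18}\right) 2 b = \left(\frac{5275}{18} + b\right) 2 b = 2 b \left(\frac{5275}{18} + b\right)$)
$E - q{\left(649 \right)} = 107235 - \frac{1}{9} \cdot 649 \left(5275 + 18 \cdot 649\right) = 107235 - \frac{1}{9} \cdot 649 \left(5275 + 11682\right) = 107235 - \frac{1}{9} \cdot 649 \cdot 16957 = 107235 - \frac{11005093}{9} = - \frac{10039978}{9}$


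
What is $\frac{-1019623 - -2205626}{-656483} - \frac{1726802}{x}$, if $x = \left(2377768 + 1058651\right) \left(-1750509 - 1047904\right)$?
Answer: $- \frac{1629317137879484825}{901868805509586243} \approx -1.8066$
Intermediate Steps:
$x = -9616519603047$ ($x = 3436419 \left(-2798413\right) = -9616519603047$)
$\frac{-1019623 - -2205626}{-656483} - \frac{1726802}{x} = \frac{-1019623 - -2205626}{-656483} - \frac{1726802}{-9616519603047} = \left(-1019623 + 2205626\right) \left(- \frac{1}{656483}\right) - - \frac{246686}{1373788514721} = 1186003 \left(- \frac{1}{656483}\right) + \frac{246686}{1373788514721} = - \frac{1186003}{656483} + \frac{246686}{1373788514721} = - \frac{1629317137879484825}{901868805509586243}$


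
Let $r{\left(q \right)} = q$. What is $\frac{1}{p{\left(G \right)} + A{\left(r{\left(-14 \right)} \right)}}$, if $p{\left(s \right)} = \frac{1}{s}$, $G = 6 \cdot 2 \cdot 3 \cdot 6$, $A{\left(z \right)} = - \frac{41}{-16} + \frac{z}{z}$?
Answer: $\frac{432}{1541} \approx 0.28034$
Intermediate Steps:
$A{\left(z \right)} = \frac{57}{16}$ ($A{\left(z \right)} = \left(-41\right) \left(- \frac{1}{16}\right) + 1 = \frac{41}{16} + 1 = \frac{57}{16}$)
$G = 216$ ($G = 12 \cdot 3 \cdot 6 = 36 \cdot 6 = 216$)
$\frac{1}{p{\left(G \right)} + A{\left(r{\left(-14 \right)} \right)}} = \frac{1}{\frac{1}{216} + \frac{57}{16}} = \frac{1}{\frac{1541}{432}} = \frac{432}{1541}$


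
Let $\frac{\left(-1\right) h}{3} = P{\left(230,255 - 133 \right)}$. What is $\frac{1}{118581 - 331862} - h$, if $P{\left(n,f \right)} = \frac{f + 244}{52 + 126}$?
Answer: $\frac{117091180}{18982009} \approx 6.1685$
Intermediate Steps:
$P{\left(n,f \right)} = \frac{122}{89} + \frac{f}{178}$ ($P{\left(n,f \right)} = \frac{244 + f}{178} = \left(244 + f\right) \frac{1}{178} = \frac{122}{89} + \frac{f}{178}$)
$h = - \frac{549}{89}$ ($h = - 3 \left(\frac{122}{89} + \frac{255 - 133}{178}\right) = - 3 \left(\frac{122}{89} + \frac{1}{178} \cdot 122\right) = - 3 \left(\frac{122}{89} + \frac{61}{89}\right) = \left(-3\right) \frac{183}{89} = - \frac{549}{89} \approx -6.1685$)
$\frac{1}{118581 - 331862} - h = \frac{1}{118581 - 331862} - - \frac{549}{89} = \frac{1}{-213281} + \frac{549}{89} = - \frac{1}{213281} + \frac{549}{89} = \frac{117091180}{18982009}$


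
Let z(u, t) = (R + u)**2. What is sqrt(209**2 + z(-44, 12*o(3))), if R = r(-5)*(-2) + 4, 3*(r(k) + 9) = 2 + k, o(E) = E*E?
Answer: sqrt(44081) ≈ 209.95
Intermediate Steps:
o(E) = E**2
r(k) = -25/3 + k/3 (r(k) = -9 + (2 + k)/3 = -9 + (2/3 + k/3) = -25/3 + k/3)
R = 24 (R = (-25/3 + (1/3)*(-5))*(-2) + 4 = (-25/3 - 5/3)*(-2) + 4 = -10*(-2) + 4 = 20 + 4 = 24)
z(u, t) = (24 + u)**2
sqrt(209**2 + z(-44, 12*o(3))) = sqrt(209**2 + (24 - 44)**2) = sqrt(43681 + (-20)**2) = sqrt(43681 + 400) = sqrt(44081)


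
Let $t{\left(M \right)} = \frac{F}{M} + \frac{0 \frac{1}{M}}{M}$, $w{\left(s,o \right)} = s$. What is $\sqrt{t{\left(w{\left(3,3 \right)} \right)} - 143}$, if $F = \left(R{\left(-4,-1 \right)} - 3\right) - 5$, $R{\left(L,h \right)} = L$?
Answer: $7 i \sqrt{3} \approx 12.124 i$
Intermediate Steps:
$F = -12$ ($F = \left(-4 - 3\right) - 5 = -7 - 5 = -12$)
$t{\left(M \right)} = - \frac{12}{M}$ ($t{\left(M \right)} = - \frac{12}{M} + \frac{0 \frac{1}{M}}{M} = - \frac{12}{M} + \frac{0}{M} = - \frac{12}{M} + 0 = - \frac{12}{M}$)
$\sqrt{t{\left(w{\left(3,3 \right)} \right)} - 143} = \sqrt{- \frac{12}{3} - 143} = \sqrt{\left(-12\right) \frac{1}{3} - 143} = \sqrt{-4 - 143} = \sqrt{-147} = 7 i \sqrt{3}$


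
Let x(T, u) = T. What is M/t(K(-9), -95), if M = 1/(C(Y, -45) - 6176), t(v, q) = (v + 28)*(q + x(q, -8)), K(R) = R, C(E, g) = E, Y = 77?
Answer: 1/22017390 ≈ 4.5419e-8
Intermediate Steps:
t(v, q) = 2*q*(28 + v) (t(v, q) = (v + 28)*(q + q) = (28 + v)*(2*q) = 2*q*(28 + v))
M = -1/6099 (M = 1/(77 - 6176) = 1/(-6099) = -1/6099 ≈ -0.00016396)
M/t(K(-9), -95) = -(-1/(190*(28 - 9)))/6099 = -1/(6099*(2*(-95)*19)) = -1/6099/(-3610) = -1/6099*(-1/3610) = 1/22017390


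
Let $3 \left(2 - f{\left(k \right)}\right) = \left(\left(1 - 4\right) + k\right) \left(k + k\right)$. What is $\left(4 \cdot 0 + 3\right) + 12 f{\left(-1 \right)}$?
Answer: $-5$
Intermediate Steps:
$f{\left(k \right)} = 2 - \frac{2 k \left(-3 + k\right)}{3}$ ($f{\left(k \right)} = 2 - \frac{\left(\left(1 - 4\right) + k\right) \left(k + k\right)}{3} = 2 - \frac{\left(\left(1 - 4\right) + k\right) 2 k}{3} = 2 - \frac{\left(-3 + k\right) 2 k}{3} = 2 - \frac{2 k \left(-3 + k\right)}{3}$)
$\left(4 \cdot 0 + 3\right) + 12 f{\left(-1 \right)} = \left(4 \cdot 0 + 3\right) + 12 \left(2 + 2 \left(-1\right) - \frac{2 \left(-1\right)^{2}}{3}\right) = \left(0 + 3\right) + 12 \left(2 - 2 - \frac{2}{3}\right) = 3 + 12 \left(2 - 2 - \frac{2}{3}\right) = 3 + 12 \left(- \frac{2}{3}\right) = 3 - 8 = -5$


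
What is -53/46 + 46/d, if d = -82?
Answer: -3231/1886 ≈ -1.7132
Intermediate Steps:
-53/46 + 46/d = -53/46 + 46/(-82) = -53*1/46 + 46*(-1/82) = -53/46 - 23/41 = -3231/1886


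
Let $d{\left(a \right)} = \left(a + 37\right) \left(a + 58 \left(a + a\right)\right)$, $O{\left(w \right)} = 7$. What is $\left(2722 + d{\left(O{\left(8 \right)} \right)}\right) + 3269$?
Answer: $42027$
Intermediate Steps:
$d{\left(a \right)} = 117 a \left(37 + a\right)$ ($d{\left(a \right)} = \left(37 + a\right) \left(a + 58 \cdot 2 a\right) = \left(37 + a\right) \left(a + 116 a\right) = \left(37 + a\right) 117 a = 117 a \left(37 + a\right)$)
$\left(2722 + d{\left(O{\left(8 \right)} \right)}\right) + 3269 = \left(2722 + 117 \cdot 7 \left(37 + 7\right)\right) + 3269 = \left(2722 + 117 \cdot 7 \cdot 44\right) + 3269 = \left(2722 + 36036\right) + 3269 = 38758 + 3269 = 42027$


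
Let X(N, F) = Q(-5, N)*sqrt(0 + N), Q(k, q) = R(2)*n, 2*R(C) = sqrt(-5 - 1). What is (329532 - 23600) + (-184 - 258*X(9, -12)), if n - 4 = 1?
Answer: 305748 - 1935*I*sqrt(6) ≈ 3.0575e+5 - 4739.8*I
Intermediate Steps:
n = 5 (n = 4 + 1 = 5)
R(C) = I*sqrt(6)/2 (R(C) = sqrt(-5 - 1)/2 = sqrt(-6)/2 = (I*sqrt(6))/2 = I*sqrt(6)/2)
Q(k, q) = 5*I*sqrt(6)/2 (Q(k, q) = (I*sqrt(6)/2)*5 = 5*I*sqrt(6)/2)
X(N, F) = 5*I*sqrt(6)*sqrt(N)/2 (X(N, F) = (5*I*sqrt(6)/2)*sqrt(0 + N) = (5*I*sqrt(6)/2)*sqrt(N) = 5*I*sqrt(6)*sqrt(N)/2)
(329532 - 23600) + (-184 - 258*X(9, -12)) = (329532 - 23600) + (-184 - 645*I*sqrt(6)*sqrt(9)) = 305932 + (-184 - 645*I*sqrt(6)*3) = 305932 + (-184 - 1935*I*sqrt(6)) = 305748 - 1935*I*sqrt(6)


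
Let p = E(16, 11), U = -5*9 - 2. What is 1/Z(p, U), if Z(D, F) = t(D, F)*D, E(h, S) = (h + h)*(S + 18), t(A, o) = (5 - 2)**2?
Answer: 1/8352 ≈ 0.00011973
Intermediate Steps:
t(A, o) = 9 (t(A, o) = 3**2 = 9)
U = -47 (U = -45 - 2 = -47)
E(h, S) = 2*h*(18 + S) (E(h, S) = (2*h)*(18 + S) = 2*h*(18 + S))
p = 928 (p = 2*16*(18 + 11) = 2*16*29 = 928)
Z(D, F) = 9*D
1/Z(p, U) = 1/(9*928) = 1/8352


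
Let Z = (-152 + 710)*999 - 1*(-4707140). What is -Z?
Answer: -5264582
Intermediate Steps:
Z = 5264582 (Z = 558*999 + 4707140 = 557442 + 4707140 = 5264582)
-Z = -1*5264582 = -5264582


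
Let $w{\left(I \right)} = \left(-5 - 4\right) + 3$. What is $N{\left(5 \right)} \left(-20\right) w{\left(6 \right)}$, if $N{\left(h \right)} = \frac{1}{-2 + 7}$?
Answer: $24$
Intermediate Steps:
$w{\left(I \right)} = -6$ ($w{\left(I \right)} = -9 + 3 = -6$)
$N{\left(h \right)} = \frac{1}{5}$
$N{\left(5 \right)} \left(-20\right) w{\left(6 \right)} = \frac{1}{5} \left(-20\right) \left(-6\right) = \left(-4\right) \left(-6\right) = 24$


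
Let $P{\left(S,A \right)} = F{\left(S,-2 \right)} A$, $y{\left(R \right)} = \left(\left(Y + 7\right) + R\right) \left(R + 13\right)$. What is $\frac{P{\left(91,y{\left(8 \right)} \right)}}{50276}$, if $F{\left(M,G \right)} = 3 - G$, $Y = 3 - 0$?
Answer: $\frac{945}{25138} \approx 0.037592$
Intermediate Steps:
$Y = 3$ ($Y = 3 + 0 = 3$)
$y{\left(R \right)} = \left(10 + R\right) \left(13 + R\right)$ ($y{\left(R \right)} = \left(\left(3 + 7\right) + R\right) \left(R + 13\right) = \left(10 + R\right) \left(13 + R\right)$)
$P{\left(S,A \right)} = 5 A$ ($P{\left(S,A \right)} = \left(3 - -2\right) A = \left(3 + 2\right) A = 5 A$)
$\frac{P{\left(91,y{\left(8 \right)} \right)}}{50276} = \frac{5 \left(130 + 8^{2} + 23 \cdot 8\right)}{50276} = 5 \left(130 + 64 + 184\right) \frac{1}{50276} = 5 \cdot 378 \cdot \frac{1}{50276} = 1890 \cdot \frac{1}{50276} = \frac{945}{25138}$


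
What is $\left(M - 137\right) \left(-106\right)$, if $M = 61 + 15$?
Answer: $6466$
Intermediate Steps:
$M = 76$
$\left(M - 137\right) \left(-106\right) = \left(76 - 137\right) \left(-106\right) = \left(-61\right) \left(-106\right) = 6466$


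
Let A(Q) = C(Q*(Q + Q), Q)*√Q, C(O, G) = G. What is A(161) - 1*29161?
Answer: -29161 + 161*√161 ≈ -27118.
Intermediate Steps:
A(Q) = Q^(3/2) (A(Q) = Q*√Q = Q^(3/2))
A(161) - 1*29161 = 161^(3/2) - 1*29161 = 161*√161 - 29161 = -29161 + 161*√161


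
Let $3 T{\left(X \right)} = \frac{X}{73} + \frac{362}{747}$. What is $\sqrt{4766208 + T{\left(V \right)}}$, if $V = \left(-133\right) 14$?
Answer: $\frac{2 \sqrt{3543228526714878}}{54531} \approx 2183.2$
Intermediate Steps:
$V = -1862$
$T{\left(X \right)} = \frac{362}{2241} + \frac{X}{219}$ ($T{\left(X \right)} = \frac{\frac{X}{73} + \frac{362}{747}}{3} = \frac{\frac{362}{747} + \frac{X}{73}}{3} = \frac{362}{2241} + \frac{X}{219}$)
$\sqrt{4766208 + T{\left(V \right)}} = \sqrt{4766208 + \left(\frac{362}{2241} + \frac{1}{219} \left(-1862\right)\right)} = \sqrt{4766208 + \left(\frac{362}{2241} - \frac{1862}{219}\right)} = \sqrt{4766208 - \frac{1364488}{163593}} = \sqrt{\frac{779716900856}{163593}} = \frac{2 \sqrt{3543228526714878}}{54531}$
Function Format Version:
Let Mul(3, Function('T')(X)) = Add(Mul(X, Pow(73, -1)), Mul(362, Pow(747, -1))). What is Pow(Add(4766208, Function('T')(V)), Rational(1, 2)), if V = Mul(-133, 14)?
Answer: Mul(Rational(2, 54531), Pow(3543228526714878, Rational(1, 2))) ≈ 2183.2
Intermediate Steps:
V = -1862
Function('T')(X) = Add(Rational(362, 2241), Mul(Rational(1, 219), X)) (Function('T')(X) = Mul(Rational(1, 3), Add(Mul(X, Pow(73, -1)), Mul(362, Pow(747, -1)))) = Mul(Rational(1, 3), Add(Mul(X, Rational(1, 73)), Mul(362, Rational(1, 747)))) = Mul(Rational(1, 3), Add(Mul(Rational(1, 73), X), Rational(362, 747))) = Mul(Rational(1, 3), Add(Rational(362, 747), Mul(Rational(1, 73), X))) = Add(Rational(362, 2241), Mul(Rational(1, 219), X)))
Pow(Add(4766208, Function('T')(V)), Rational(1, 2)) = Pow(Add(4766208, Add(Rational(362, 2241), Mul(Rational(1, 219), -1862))), Rational(1, 2)) = Pow(Add(4766208, Add(Rational(362, 2241), Rational(-1862, 219))), Rational(1, 2)) = Pow(Add(4766208, Rational(-1364488, 163593)), Rational(1, 2)) = Pow(Rational(779716900856, 163593), Rational(1, 2)) = Mul(Rational(2, 54531), Pow(3543228526714878, Rational(1, 2)))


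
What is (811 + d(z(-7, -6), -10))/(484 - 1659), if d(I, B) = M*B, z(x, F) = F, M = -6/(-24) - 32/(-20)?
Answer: -317/470 ≈ -0.67447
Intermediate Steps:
M = 37/20 (M = -6*(-1/24) - 32*(-1/20) = 1/4 + 8/5 = 37/20 ≈ 1.8500)
d(I, B) = 37*B/20
(811 + d(z(-7, -6), -10))/(484 - 1659) = (811 + (37/20)*(-10))/(484 - 1659) = (811 - 37/2)/(-1175) = (1585/2)*(-1/1175) = -317/470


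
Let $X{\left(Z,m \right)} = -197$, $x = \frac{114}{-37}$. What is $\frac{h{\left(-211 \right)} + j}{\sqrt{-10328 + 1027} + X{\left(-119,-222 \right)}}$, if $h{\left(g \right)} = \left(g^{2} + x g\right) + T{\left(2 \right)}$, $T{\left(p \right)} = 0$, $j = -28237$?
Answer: $- \frac{218079}{3145} - \frac{1107 i \sqrt{9301}}{3145} \approx -69.342 - 33.946 i$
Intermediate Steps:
$x = - \frac{114}{37}$ ($x = 114 \left(- \frac{1}{37}\right) = - \frac{114}{37} \approx -3.0811$)
$h{\left(g \right)} = g^{2} - \frac{114 g}{37}$ ($h{\left(g \right)} = \left(g^{2} - \frac{114 g}{37}\right) + 0 = g^{2} - \frac{114 g}{37}$)
$\frac{h{\left(-211 \right)} + j}{\sqrt{-10328 + 1027} + X{\left(-119,-222 \right)}} = \frac{\frac{1}{37} \left(-211\right) \left(-114 + 37 \left(-211\right)\right) - 28237}{\sqrt{-10328 + 1027} - 197} = \frac{\frac{1}{37} \left(-211\right) \left(-114 - 7807\right) - 28237}{\sqrt{-9301} - 197} = \frac{\frac{1}{37} \left(-211\right) \left(-7921\right) - 28237}{i \sqrt{9301} - 197} = \frac{\frac{1671331}{37} - 28237}{-197 + i \sqrt{9301}} = \frac{626562}{37 \left(-197 + i \sqrt{9301}\right)}$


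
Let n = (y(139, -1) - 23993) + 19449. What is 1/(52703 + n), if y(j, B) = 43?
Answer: 1/48202 ≈ 2.0746e-5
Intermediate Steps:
n = -4501 (n = (43 - 23993) + 19449 = -23950 + 19449 = -4501)
1/(52703 + n) = 1/(52703 - 4501) = 1/48202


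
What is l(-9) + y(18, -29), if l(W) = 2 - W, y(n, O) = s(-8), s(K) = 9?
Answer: 20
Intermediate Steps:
y(n, O) = 9
l(-9) + y(18, -29) = (2 - 1*(-9)) + 9 = (2 + 9) + 9 = 11 + 9 = 20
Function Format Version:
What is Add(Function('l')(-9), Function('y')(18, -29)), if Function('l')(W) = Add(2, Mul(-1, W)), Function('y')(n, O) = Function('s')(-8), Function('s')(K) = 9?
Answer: 20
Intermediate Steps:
Function('y')(n, O) = 9
Add(Function('l')(-9), Function('y')(18, -29)) = Add(Add(2, Mul(-1, -9)), 9) = Add(Add(2, 9), 9) = Add(11, 9) = 20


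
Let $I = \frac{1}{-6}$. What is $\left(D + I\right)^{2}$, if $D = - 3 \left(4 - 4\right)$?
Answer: $\frac{1}{36} \approx 0.027778$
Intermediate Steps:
$D = 0$ ($D = \left(-3\right) 0 = 0$)
$I = - \frac{1}{6} \approx -0.16667$
$\left(D + I\right)^{2} = \left(0 - \frac{1}{6}\right)^{2} = \left(- \frac{1}{6}\right)^{2} = \frac{1}{36}$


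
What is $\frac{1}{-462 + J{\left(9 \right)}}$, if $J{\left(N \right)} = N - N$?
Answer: $- \frac{1}{462} \approx -0.0021645$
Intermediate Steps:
$J{\left(N \right)} = 0$
$\frac{1}{-462 + J{\left(9 \right)}} = \frac{1}{-462 + 0} = \frac{1}{-462} = - \frac{1}{462}$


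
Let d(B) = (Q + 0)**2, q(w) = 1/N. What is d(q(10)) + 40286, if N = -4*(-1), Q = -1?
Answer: 40287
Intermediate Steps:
N = 4
q(w) = 1/4
d(B) = 1 (d(B) = (-1 + 0)**2 = (-1)**2 = 1)
d(q(10)) + 40286 = 1 + 40286 = 40287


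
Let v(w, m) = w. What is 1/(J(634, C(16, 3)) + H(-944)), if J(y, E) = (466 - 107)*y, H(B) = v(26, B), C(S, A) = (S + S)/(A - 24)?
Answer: 1/227632 ≈ 4.3931e-6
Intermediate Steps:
C(S, A) = 2*S/(-24 + A) (C(S, A) = (2*S)/(-24 + A) = 2*S/(-24 + A))
H(B) = 26
J(y, E) = 359*y
1/(J(634, C(16, 3)) + H(-944)) = 1/(359*634 + 26) = 1/(227606 + 26) = 1/227632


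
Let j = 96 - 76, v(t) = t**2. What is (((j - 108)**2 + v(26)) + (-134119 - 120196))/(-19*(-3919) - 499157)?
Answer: 245895/424696 ≈ 0.57899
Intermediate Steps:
j = 20
(((j - 108)**2 + v(26)) + (-134119 - 120196))/(-19*(-3919) - 499157) = (((20 - 108)**2 + 26**2) + (-134119 - 120196))/(-19*(-3919) - 499157) = (((-88)**2 + 676) - 254315)/(74461 - 499157) = ((7744 + 676) - 254315)/(-424696) = (8420 - 254315)*(-1/424696) = -245895*(-1/424696) = 245895/424696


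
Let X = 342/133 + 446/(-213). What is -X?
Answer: -712/1491 ≈ -0.47753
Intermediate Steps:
X = 712/1491 (X = 342*(1/133) + 446*(-1/213) = 18/7 - 446/213 = 712/1491 ≈ 0.47753)
-X = -1*712/1491 = -712/1491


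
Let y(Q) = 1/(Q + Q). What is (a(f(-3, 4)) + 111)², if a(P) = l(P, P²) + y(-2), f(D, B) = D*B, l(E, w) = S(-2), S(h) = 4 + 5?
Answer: 229441/16 ≈ 14340.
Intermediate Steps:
S(h) = 9
y(Q) = 1/(2*Q)
l(E, w) = 9
f(D, B) = B*D
a(P) = 35/4 (a(P) = 9 + (½)/(-2) = 9 + (½)*(-½) = 9 - ¼ = 35/4)
(a(f(-3, 4)) + 111)² = (35/4 + 111)² = (479/4)² = 229441/16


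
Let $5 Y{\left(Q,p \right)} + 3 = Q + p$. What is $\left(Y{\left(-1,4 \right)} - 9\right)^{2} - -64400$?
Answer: $64481$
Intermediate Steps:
$Y{\left(Q,p \right)} = - \frac{3}{5} + \frac{Q}{5} + \frac{p}{5}$ ($Y{\left(Q,p \right)} = - \frac{3}{5} + \frac{Q + p}{5} = - \frac{3}{5} + \left(\frac{Q}{5} + \frac{p}{5}\right) = - \frac{3}{5} + \frac{Q}{5} + \frac{p}{5}$)
$\left(Y{\left(-1,4 \right)} - 9\right)^{2} - -64400 = \left(\left(- \frac{3}{5} + \frac{1}{5} \left(-1\right) + \frac{1}{5} \cdot 4\right) - 9\right)^{2} - -64400 = \left(\left(- \frac{3}{5} - \frac{1}{5} + \frac{4}{5}\right) - 9\right)^{2} + 64400 = \left(0 - 9\right)^{2} + 64400 = \left(-9\right)^{2} + 64400 = 81 + 64400 = 64481$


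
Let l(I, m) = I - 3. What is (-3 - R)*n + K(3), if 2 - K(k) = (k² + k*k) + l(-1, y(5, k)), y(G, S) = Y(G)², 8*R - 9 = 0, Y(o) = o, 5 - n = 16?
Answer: 267/8 ≈ 33.375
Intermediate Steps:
n = -11 (n = 5 - 1*16 = 5 - 16 = -11)
R = 9/8 (R = 9/8 + (⅛)*0 = 9/8 + 0 = 9/8 ≈ 1.1250)
y(G, S) = G²
l(I, m) = -3 + I
K(k) = 6 - 2*k² (K(k) = 2 - ((k² + k*k) + (-3 - 1)) = 2 - ((k² + k²) - 4) = 2 - (2*k² - 4) = 2 - (-4 + 2*k²) = 2 + (4 - 2*k²) = 6 - 2*k²)
(-3 - R)*n + K(3) = (-3 - 1*9/8)*(-11) + (6 - 2*3²) = (-3 - 9/8)*(-11) + (6 - 2*9) = -33/8*(-11) + (6 - 18) = 363/8 - 12 = 267/8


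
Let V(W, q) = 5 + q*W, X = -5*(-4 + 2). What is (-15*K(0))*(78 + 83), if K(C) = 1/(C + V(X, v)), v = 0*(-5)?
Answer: -483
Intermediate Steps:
v = 0
X = 10 (X = -5*(-2) = 10)
V(W, q) = 5 + W*q
K(C) = 1/(5 + C) (K(C) = 1/(C + (5 + 10*0)) = 1/(C + (5 + 0)) = 1/(C + 5) = 1/(5 + C))
(-15*K(0))*(78 + 83) = (-15/(5 + 0))*(78 + 83) = -15/5*161 = -15*⅕*161 = -3*161 = -483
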